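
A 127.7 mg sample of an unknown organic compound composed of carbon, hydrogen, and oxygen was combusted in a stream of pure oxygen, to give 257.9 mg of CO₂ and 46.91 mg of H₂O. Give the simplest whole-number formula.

C9H8O5

mol C = 0.2579 g CO₂ ÷ 44.009 g/mol = 0.0058602 mol
mol H = 2 × 0.04691 g H₂O ÷ 18.015 g/mol = 0.0052079 mol
mass O = 0.1277 − (0.070386 + 0.0052495) = 0.052064 g → mol O = 0.052064 ÷ 15.999 = 0.0032542 mol
Divide by the smallest (0.0032542 mol): C 1.801, H 1.600, O 1.000
Multiplying each by 5 gives whole numbers: C 9.00, H 8.00, O 5.00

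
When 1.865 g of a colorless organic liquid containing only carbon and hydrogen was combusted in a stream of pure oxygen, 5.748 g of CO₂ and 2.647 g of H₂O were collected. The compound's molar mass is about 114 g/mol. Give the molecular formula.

mol C = 5.748 g CO₂ ÷ 44.009 g/mol = 0.13061 mol
mol H = 2 × 2.647 g H₂O ÷ 18.015 g/mol = 0.29387 mol
Divide by the smallest (0.13061 mol): C 1.000, H 2.250
Multiplying each by 4 gives whole numbers: C 4.00, H 9.00
Empirical formula: C4H9
Empirical-formula mass = 57.12 g/mol; 114 ÷ 57.12 ≈ 2, so the molecular formula is C8H18.

C8H18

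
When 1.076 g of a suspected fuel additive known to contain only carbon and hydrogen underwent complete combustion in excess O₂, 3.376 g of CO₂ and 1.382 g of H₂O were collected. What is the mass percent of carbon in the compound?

85.63%

mol C = 3.376 g CO₂ ÷ 44.009 g/mol = 0.076712 mol
mol H = 2 × 1.382 g H₂O ÷ 18.015 g/mol = 0.15343 mol
mass % C = 0.92138 g ÷ 1.076 g × 100%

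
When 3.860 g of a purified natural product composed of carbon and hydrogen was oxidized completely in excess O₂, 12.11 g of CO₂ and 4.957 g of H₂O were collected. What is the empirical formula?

CH2

mol C = 12.11 g CO₂ ÷ 44.009 g/mol = 0.27517 mol
mol H = 2 × 4.957 g H₂O ÷ 18.015 g/mol = 0.55032 mol
Divide by the smallest (0.27517 mol): C 1.000, H 2.000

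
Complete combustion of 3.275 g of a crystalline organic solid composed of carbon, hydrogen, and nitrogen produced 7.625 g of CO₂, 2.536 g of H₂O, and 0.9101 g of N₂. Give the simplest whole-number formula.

mol C = 7.625 g CO₂ ÷ 44.009 g/mol = 0.17326 mol
mol H = 2 × 2.536 g H₂O ÷ 18.015 g/mol = 0.28154 mol
mol N = 2 × 0.9101 g N₂ ÷ 28.014 g/mol = 0.064975 mol
Divide by the smallest (0.064975 mol): C 2.667, H 4.333, N 1.000
Multiplying each by 3 gives whole numbers: C 8.00, H 13.00, N 3.00

C8H13N3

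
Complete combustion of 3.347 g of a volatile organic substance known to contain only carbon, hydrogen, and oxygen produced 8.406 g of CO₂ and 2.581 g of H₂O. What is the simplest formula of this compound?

mol C = 8.406 g CO₂ ÷ 44.009 g/mol = 0.19101 mol
mol H = 2 × 2.581 g H₂O ÷ 18.015 g/mol = 0.28654 mol
mass O = 3.347 − (2.2942 + 0.28883) = 0.76399 g → mol O = 0.76399 ÷ 15.999 = 0.047752 mol
Divide by the smallest (0.047752 mol): C 4.000, H 6.001, O 1.000

C4H6O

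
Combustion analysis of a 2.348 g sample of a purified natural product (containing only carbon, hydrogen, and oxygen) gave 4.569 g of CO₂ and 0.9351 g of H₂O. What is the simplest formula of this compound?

C5H5O3

mol C = 4.569 g CO₂ ÷ 44.009 g/mol = 0.10382 mol
mol H = 2 × 0.9351 g H₂O ÷ 18.015 g/mol = 0.10381 mol
mass O = 2.348 − (1.2470 + 0.10464) = 0.99638 g → mol O = 0.99638 ÷ 15.999 = 0.062278 mol
Divide by the smallest (0.062278 mol): C 1.667, H 1.667, O 1.000
Multiplying each by 3 gives whole numbers: C 5.00, H 5.00, O 3.00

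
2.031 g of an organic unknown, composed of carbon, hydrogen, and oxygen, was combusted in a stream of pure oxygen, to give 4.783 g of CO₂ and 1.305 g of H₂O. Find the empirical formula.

C3H4O

mol C = 4.783 g CO₂ ÷ 44.009 g/mol = 0.10868 mol
mol H = 2 × 1.305 g H₂O ÷ 18.015 g/mol = 0.14488 mol
mass O = 2.031 − (1.3054 + 0.14604) = 0.57958 g → mol O = 0.57958 ÷ 15.999 = 0.036226 mol
Divide by the smallest (0.036226 mol): C 3.000, H 3.999, O 1.000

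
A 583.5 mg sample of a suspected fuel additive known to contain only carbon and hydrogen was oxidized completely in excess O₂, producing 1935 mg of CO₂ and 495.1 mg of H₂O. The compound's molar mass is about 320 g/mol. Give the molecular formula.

mol C = 1.935 g CO₂ ÷ 44.009 g/mol = 0.043968 mol
mol H = 2 × 0.4951 g H₂O ÷ 18.015 g/mol = 0.054965 mol
Divide by the smallest (0.043968 mol): C 1.000, H 1.250
Multiplying each by 4 gives whole numbers: C 4.00, H 5.00
Empirical formula: C4H5
Empirical-formula mass = 53.08 g/mol; 320 ÷ 53.08 ≈ 6, so the molecular formula is C24H30.

C24H30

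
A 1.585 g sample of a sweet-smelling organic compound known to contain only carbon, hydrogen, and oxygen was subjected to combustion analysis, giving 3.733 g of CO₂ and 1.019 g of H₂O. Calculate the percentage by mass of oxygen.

mol C = 3.733 g CO₂ ÷ 44.009 g/mol = 0.084824 mol
mol H = 2 × 1.019 g H₂O ÷ 18.015 g/mol = 0.11313 mol
mass O = 1.585 − (1.0188 + 0.11403) = 0.45215 g → mol O = 0.45215 ÷ 15.999 = 0.028261 mol
mass % O = 0.45215 g ÷ 1.585 g × 100%

28.53%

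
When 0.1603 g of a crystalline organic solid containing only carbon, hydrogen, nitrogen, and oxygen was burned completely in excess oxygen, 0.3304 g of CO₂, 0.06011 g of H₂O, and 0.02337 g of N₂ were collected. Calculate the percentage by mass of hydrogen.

4.20%

mol C = 0.3304 g CO₂ ÷ 44.009 g/mol = 0.0075076 mol
mol H = 2 × 0.06011 g H₂O ÷ 18.015 g/mol = 0.0066733 mol
mol N = 2 × 0.02337 g N₂ ÷ 28.014 g/mol = 0.0016685 mol
mass O = 0.1603 − (0.090173 + 0.0067267 + 0.023370) = 0.040030 g → mol O = 0.040030 ÷ 15.999 = 0.0025020 mol
mass % H = 0.0067267 g ÷ 0.1603 g × 100%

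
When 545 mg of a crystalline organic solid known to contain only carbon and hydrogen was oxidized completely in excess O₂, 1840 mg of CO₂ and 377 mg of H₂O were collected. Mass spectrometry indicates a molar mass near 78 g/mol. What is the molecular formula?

C6H6

mol C = 1.84 g CO₂ ÷ 44.009 g/mol = 0.04181 mol
mol H = 2 × 0.377 g H₂O ÷ 18.015 g/mol = 0.04185 mol
Divide by the smallest (0.04181 mol): C 1.000, H 1.001
Empirical formula: CH
Empirical-formula mass = 13.02 g/mol; 78 ÷ 13.02 ≈ 6, so the molecular formula is C6H6.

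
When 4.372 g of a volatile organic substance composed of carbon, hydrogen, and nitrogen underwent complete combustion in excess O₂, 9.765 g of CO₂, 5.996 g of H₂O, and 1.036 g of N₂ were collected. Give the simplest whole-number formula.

C3H9N

mol C = 9.765 g CO₂ ÷ 44.009 g/mol = 0.22189 mol
mol H = 2 × 5.996 g H₂O ÷ 18.015 g/mol = 0.66567 mol
mol N = 2 × 1.036 g N₂ ÷ 28.014 g/mol = 0.073963 mol
Divide by the smallest (0.073963 mol): C 3.000, H 9.000, N 1.000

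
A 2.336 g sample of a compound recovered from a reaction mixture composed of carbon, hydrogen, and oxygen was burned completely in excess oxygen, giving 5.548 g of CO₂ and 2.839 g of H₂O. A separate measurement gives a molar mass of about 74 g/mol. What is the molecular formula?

mol C = 5.548 g CO₂ ÷ 44.009 g/mol = 0.12607 mol
mol H = 2 × 2.839 g H₂O ÷ 18.015 g/mol = 0.31518 mol
mass O = 2.336 − (1.5142 + 0.31770) = 0.50413 g → mol O = 0.50413 ÷ 15.999 = 0.031510 mol
Divide by the smallest (0.031510 mol): C 4.001, H 10.003, O 1.000
Empirical formula: C4H10O
Empirical-formula mass = 74.12 g/mol; 74 ÷ 74.12 ≈ 1, so the molecular formula is C4H10O.

C4H10O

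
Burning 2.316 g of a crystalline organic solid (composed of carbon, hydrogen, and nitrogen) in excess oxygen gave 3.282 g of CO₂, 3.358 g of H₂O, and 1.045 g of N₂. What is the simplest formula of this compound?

mol C = 3.282 g CO₂ ÷ 44.009 g/mol = 0.074576 mol
mol H = 2 × 3.358 g H₂O ÷ 18.015 g/mol = 0.37280 mol
mol N = 2 × 1.045 g N₂ ÷ 28.014 g/mol = 0.074606 mol
Divide by the smallest (0.074576 mol): C 1.000, H 4.999, N 1.000

CH5N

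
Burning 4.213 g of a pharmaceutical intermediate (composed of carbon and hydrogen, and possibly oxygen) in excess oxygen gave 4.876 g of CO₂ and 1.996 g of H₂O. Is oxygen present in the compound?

yes

mol C = 4.876 g CO₂ ÷ 44.009 g/mol = 0.11080 mol
mol H = 2 × 1.996 g H₂O ÷ 18.015 g/mol = 0.22159 mol
C and H account for only 1.5541 g of the 4.213 g sample; the remaining 2.6589 g must be oxygen.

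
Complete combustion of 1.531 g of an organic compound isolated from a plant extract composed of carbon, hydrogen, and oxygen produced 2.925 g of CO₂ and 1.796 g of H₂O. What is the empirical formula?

C2H6O

mol C = 2.925 g CO₂ ÷ 44.009 g/mol = 0.066464 mol
mol H = 2 × 1.796 g H₂O ÷ 18.015 g/mol = 0.19939 mol
mass O = 1.531 − (0.79830 + 0.20098) = 0.53172 g → mol O = 0.53172 ÷ 15.999 = 0.033235 mol
Divide by the smallest (0.033235 mol): C 2.000, H 5.999, O 1.000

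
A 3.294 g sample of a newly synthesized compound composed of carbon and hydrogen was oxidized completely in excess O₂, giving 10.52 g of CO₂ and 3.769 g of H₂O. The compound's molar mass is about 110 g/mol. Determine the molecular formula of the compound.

mol C = 10.52 g CO₂ ÷ 44.009 g/mol = 0.23904 mol
mol H = 2 × 3.769 g H₂O ÷ 18.015 g/mol = 0.41843 mol
Divide by the smallest (0.23904 mol): C 1.000, H 1.750
Multiplying each by 4 gives whole numbers: C 4.00, H 7.00
Empirical formula: C4H7
Empirical-formula mass = 55.10 g/mol; 110 ÷ 55.10 ≈ 2, so the molecular formula is C8H14.

C8H14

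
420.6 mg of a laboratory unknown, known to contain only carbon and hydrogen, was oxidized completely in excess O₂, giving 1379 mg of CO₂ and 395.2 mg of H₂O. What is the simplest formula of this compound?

mol C = 1.379 g CO₂ ÷ 44.009 g/mol = 0.031334 mol
mol H = 2 × 0.3952 g H₂O ÷ 18.015 g/mol = 0.043875 mol
Divide by the smallest (0.031334 mol): C 1.000, H 1.400
Multiplying each by 5 gives whole numbers: C 5.00, H 7.00

C5H7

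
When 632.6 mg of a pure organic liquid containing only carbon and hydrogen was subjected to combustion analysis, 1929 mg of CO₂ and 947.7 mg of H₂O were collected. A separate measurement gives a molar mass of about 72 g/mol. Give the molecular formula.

C5H12

mol C = 1.929 g CO₂ ÷ 44.009 g/mol = 0.043832 mol
mol H = 2 × 0.9477 g H₂O ÷ 18.015 g/mol = 0.10521 mol
Divide by the smallest (0.043832 mol): C 1.000, H 2.400
Multiplying each by 5 gives whole numbers: C 5.00, H 12.00
Empirical formula: C5H12
Empirical-formula mass = 72.15 g/mol; 72 ÷ 72.15 ≈ 1, so the molecular formula is C5H12.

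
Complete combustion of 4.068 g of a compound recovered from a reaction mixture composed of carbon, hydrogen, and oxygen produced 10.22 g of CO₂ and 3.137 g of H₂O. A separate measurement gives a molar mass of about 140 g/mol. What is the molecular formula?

mol C = 10.22 g CO₂ ÷ 44.009 g/mol = 0.23223 mol
mol H = 2 × 3.137 g H₂O ÷ 18.015 g/mol = 0.34827 mol
mass O = 4.068 − (2.7893 + 0.35105) = 0.92769 g → mol O = 0.92769 ÷ 15.999 = 0.057984 mol
Divide by the smallest (0.057984 mol): C 4.005, H 6.006, O 1.000
Empirical formula: C4H6O
Empirical-formula mass = 70.09 g/mol; 140 ÷ 70.09 ≈ 2, so the molecular formula is C8H12O2.

C8H12O2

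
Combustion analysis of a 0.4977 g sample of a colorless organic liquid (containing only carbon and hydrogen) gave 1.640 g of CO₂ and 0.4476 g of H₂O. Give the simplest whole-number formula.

mol C = 1.640 g CO₂ ÷ 44.009 g/mol = 0.037265 mol
mol H = 2 × 0.4476 g H₂O ÷ 18.015 g/mol = 0.049692 mol
Divide by the smallest (0.037265 mol): C 1.000, H 1.333
Multiplying each by 3 gives whole numbers: C 3.00, H 4.00

C3H4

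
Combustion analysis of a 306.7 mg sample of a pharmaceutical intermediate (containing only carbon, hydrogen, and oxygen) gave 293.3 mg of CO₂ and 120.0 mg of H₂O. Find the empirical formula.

CH2O2

mol C = 0.2933 g CO₂ ÷ 44.009 g/mol = 0.0066645 mol
mol H = 2 × 0.1200 g H₂O ÷ 18.015 g/mol = 0.013322 mol
mass O = 0.3067 − (0.080048 + 0.013429) = 0.21322 g → mol O = 0.21322 ÷ 15.999 = 0.013327 mol
Divide by the smallest (0.0066645 mol): C 1.000, H 1.999, O 2.000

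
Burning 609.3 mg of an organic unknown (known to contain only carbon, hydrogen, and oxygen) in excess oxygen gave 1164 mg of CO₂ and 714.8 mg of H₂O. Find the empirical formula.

C2H6O

mol C = 1.164 g CO₂ ÷ 44.009 g/mol = 0.026449 mol
mol H = 2 × 0.7148 g H₂O ÷ 18.015 g/mol = 0.079356 mol
mass O = 0.6093 − (0.31768 + 0.079991) = 0.21163 g → mol O = 0.21163 ÷ 15.999 = 0.013228 mol
Divide by the smallest (0.013228 mol): C 2.000, H 5.999, O 1.000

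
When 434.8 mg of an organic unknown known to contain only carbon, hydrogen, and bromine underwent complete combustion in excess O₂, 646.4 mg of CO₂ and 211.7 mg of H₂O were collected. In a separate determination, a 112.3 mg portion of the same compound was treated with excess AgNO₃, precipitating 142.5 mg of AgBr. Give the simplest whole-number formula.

mol C = 0.6464 g CO₂ ÷ 44.009 g/mol = 0.014688 mol
mol H = 2 × 0.2117 g H₂O ÷ 18.015 g/mol = 0.023503 mol
From the AgBr data: mol Br per gram of compound = (0.1425 ÷ 187.772) ÷ 0.1123 = 0.0067578 mol/g, so in the 0.4348 g combustion sample mol Br = 0.0029383 mol
Divide by the smallest (0.0029383 mol): C 4.999, H 7.999, Br 1.000

C5H8Br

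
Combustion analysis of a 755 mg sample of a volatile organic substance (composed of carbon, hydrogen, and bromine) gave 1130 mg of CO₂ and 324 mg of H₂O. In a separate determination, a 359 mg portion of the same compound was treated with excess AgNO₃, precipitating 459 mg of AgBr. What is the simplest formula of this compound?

C5H7Br

mol C = 1.13 g CO₂ ÷ 44.009 g/mol = 0.02568 mol
mol H = 2 × 0.324 g H₂O ÷ 18.015 g/mol = 0.03597 mol
From the AgBr data: mol Br per gram of compound = (0.459 ÷ 187.772) ÷ 0.359 = 0.006809 mol/g, so in the 0.755 g combustion sample mol Br = 0.005141 mol
Divide by the smallest (0.005141 mol): C 4.995, H 6.997, Br 1.000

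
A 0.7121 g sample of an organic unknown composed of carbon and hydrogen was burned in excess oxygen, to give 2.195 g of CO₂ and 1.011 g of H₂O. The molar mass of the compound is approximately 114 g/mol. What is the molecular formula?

mol C = 2.195 g CO₂ ÷ 44.009 g/mol = 0.049876 mol
mol H = 2 × 1.011 g H₂O ÷ 18.015 g/mol = 0.11224 mol
Divide by the smallest (0.049876 mol): C 1.000, H 2.250
Multiplying each by 4 gives whole numbers: C 4.00, H 9.00
Empirical formula: C4H9
Empirical-formula mass = 57.12 g/mol; 114 ÷ 57.12 ≈ 2, so the molecular formula is C8H18.

C8H18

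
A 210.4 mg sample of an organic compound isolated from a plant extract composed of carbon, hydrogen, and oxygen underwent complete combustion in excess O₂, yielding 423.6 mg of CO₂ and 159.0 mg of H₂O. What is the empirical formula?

mol C = 0.4236 g CO₂ ÷ 44.009 g/mol = 0.0096253 mol
mol H = 2 × 0.1590 g H₂O ÷ 18.015 g/mol = 0.017652 mol
mass O = 0.2104 − (0.11561 + 0.017793) = 0.076997 g → mol O = 0.076997 ÷ 15.999 = 0.0048126 mol
Divide by the smallest (0.0048126 mol): C 2.000, H 3.668, O 1.000
Multiplying each by 3 gives whole numbers: C 6.00, H 11.00, O 3.00

C6H11O3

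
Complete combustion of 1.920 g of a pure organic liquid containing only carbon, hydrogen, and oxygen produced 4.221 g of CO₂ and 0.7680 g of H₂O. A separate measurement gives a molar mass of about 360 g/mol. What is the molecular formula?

mol C = 4.221 g CO₂ ÷ 44.009 g/mol = 0.095912 mol
mol H = 2 × 0.7680 g H₂O ÷ 18.015 g/mol = 0.085262 mol
mass O = 1.920 − (1.1520 + 0.085944) = 0.68205 g → mol O = 0.68205 ÷ 15.999 = 0.042631 mol
Divide by the smallest (0.042631 mol): C 2.250, H 2.000, O 1.000
Multiplying each by 4 gives whole numbers: C 9.00, H 8.00, O 4.00
Empirical formula: C9H8O4
Empirical-formula mass = 180.16 g/mol; 360 ÷ 180.16 ≈ 2, so the molecular formula is C18H16O8.

C18H16O8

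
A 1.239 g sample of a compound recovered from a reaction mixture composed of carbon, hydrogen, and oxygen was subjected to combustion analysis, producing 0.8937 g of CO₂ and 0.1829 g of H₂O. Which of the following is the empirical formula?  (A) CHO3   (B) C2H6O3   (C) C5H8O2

(A) CHO3

mol C = 0.8937 g CO₂ ÷ 44.009 g/mol = 0.020307 mol
mol H = 2 × 0.1829 g H₂O ÷ 18.015 g/mol = 0.020305 mol
mass O = 1.239 − (0.24391 + 0.020468) = 0.97462 g → mol O = 0.97462 ÷ 15.999 = 0.060918 mol
Divide by the smallest (0.020305 mol): C 1.000, H 1.000, O 3.000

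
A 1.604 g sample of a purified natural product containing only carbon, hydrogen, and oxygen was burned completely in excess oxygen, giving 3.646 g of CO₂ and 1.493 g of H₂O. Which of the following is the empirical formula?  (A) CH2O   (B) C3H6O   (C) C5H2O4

(B) C3H6O

mol C = 3.646 g CO₂ ÷ 44.009 g/mol = 0.082847 mol
mol H = 2 × 1.493 g H₂O ÷ 18.015 g/mol = 0.16575 mol
mass O = 1.604 − (0.99507 + 0.16708) = 0.44185 g → mol O = 0.44185 ÷ 15.999 = 0.027617 mol
Divide by the smallest (0.027617 mol): C 3.000, H 6.002, O 1.000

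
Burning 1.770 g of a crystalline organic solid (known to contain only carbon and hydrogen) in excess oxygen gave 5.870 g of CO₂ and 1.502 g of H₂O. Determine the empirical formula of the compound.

C4H5

mol C = 5.870 g CO₂ ÷ 44.009 g/mol = 0.13338 mol
mol H = 2 × 1.502 g H₂O ÷ 18.015 g/mol = 0.16675 mol
Divide by the smallest (0.13338 mol): C 1.000, H 1.250
Multiplying each by 4 gives whole numbers: C 4.00, H 5.00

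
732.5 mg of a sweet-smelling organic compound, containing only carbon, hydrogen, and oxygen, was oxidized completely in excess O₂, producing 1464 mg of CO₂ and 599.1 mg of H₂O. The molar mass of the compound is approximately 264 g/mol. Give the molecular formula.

C12H24O6

mol C = 1.464 g CO₂ ÷ 44.009 g/mol = 0.033266 mol
mol H = 2 × 0.5991 g H₂O ÷ 18.015 g/mol = 0.066511 mol
mass O = 0.7325 − (0.39956 + 0.067043) = 0.26590 g → mol O = 0.26590 ÷ 15.999 = 0.016620 mol
Divide by the smallest (0.016620 mol): C 2.002, H 4.002, O 1.000
Empirical formula: C2H4O
Empirical-formula mass = 44.05 g/mol; 264 ÷ 44.05 ≈ 6, so the molecular formula is C12H24O6.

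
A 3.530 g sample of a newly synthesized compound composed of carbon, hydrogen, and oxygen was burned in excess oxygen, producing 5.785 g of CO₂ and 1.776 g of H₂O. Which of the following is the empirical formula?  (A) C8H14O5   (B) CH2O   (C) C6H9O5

(C) C6H9O5

mol C = 5.785 g CO₂ ÷ 44.009 g/mol = 0.13145 mol
mol H = 2 × 1.776 g H₂O ÷ 18.015 g/mol = 0.19717 mol
mass O = 3.530 − (1.5789 + 0.19875) = 1.7524 g → mol O = 1.7524 ÷ 15.999 = 0.10953 mol
Divide by the smallest (0.10953 mol): C 1.200, H 1.800, O 1.000
Multiplying each by 5 gives whole numbers: C 6.00, H 9.00, O 5.00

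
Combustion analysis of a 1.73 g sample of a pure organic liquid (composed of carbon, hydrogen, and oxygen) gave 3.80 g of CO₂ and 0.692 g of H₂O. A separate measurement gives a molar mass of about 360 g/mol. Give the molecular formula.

C18H16O8

mol C = 3.80 g CO₂ ÷ 44.009 g/mol = 0.08635 mol
mol H = 2 × 0.692 g H₂O ÷ 18.015 g/mol = 0.07682 mol
mass O = 1.73 − (1.037 + 0.07744) = 0.6155 g → mol O = 0.6155 ÷ 15.999 = 0.03847 mol
Divide by the smallest (0.03847 mol): C 2.245, H 1.997, O 1.000
Multiplying each by 4 gives whole numbers: C 8.98, H 7.99, O 4.00
Empirical formula: C9H8O4
Empirical-formula mass = 180.16 g/mol; 360 ÷ 180.16 ≈ 2, so the molecular formula is C18H16O8.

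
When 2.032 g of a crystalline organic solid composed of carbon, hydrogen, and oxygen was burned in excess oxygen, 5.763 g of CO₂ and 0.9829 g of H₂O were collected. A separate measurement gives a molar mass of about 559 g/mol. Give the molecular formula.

mol C = 5.763 g CO₂ ÷ 44.009 g/mol = 0.13095 mol
mol H = 2 × 0.9829 g H₂O ÷ 18.015 g/mol = 0.10912 mol
mass O = 2.032 − (1.5728 + 0.10999) = 0.34916 g → mol O = 0.34916 ÷ 15.999 = 0.021824 mol
Divide by the smallest (0.021824 mol): C 6.000, H 5.000, O 1.000
Empirical formula: C6H5O
Empirical-formula mass = 93.11 g/mol; 559 ÷ 93.11 ≈ 6, so the molecular formula is C36H30O6.

C36H30O6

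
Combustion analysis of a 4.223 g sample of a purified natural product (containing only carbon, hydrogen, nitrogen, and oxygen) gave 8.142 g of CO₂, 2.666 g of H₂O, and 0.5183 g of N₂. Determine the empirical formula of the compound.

C5H8NO2

mol C = 8.142 g CO₂ ÷ 44.009 g/mol = 0.18501 mol
mol H = 2 × 2.666 g H₂O ÷ 18.015 g/mol = 0.29598 mol
mol N = 2 × 0.5183 g N₂ ÷ 28.014 g/mol = 0.037003 mol
mass O = 4.223 − (2.2221 + 0.29834 + 0.51830) = 1.1842 g → mol O = 1.1842 ÷ 15.999 = 0.074019 mol
Divide by the smallest (0.037003 mol): C 5.000, H 7.999, N 1.000, O 2.000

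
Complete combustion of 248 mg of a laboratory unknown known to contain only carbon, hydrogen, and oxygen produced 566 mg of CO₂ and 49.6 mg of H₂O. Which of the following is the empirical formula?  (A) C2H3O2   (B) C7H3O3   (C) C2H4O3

mol C = 0.566 g CO₂ ÷ 44.009 g/mol = 0.01286 mol
mol H = 2 × 0.0496 g H₂O ÷ 18.015 g/mol = 0.005507 mol
mass O = 0.248 − (0.1545 + 0.005551) = 0.08798 g → mol O = 0.08798 ÷ 15.999 = 0.005499 mol
Divide by the smallest (0.005499 mol): C 2.339, H 1.001, O 1.000
Multiplying each by 3 gives whole numbers: C 7.02, H 3.00, O 3.00

(B) C7H3O3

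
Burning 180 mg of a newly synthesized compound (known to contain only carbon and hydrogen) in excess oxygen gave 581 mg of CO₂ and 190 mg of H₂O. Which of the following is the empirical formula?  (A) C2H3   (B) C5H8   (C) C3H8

mol C = 0.581 g CO₂ ÷ 44.009 g/mol = 0.01320 mol
mol H = 2 × 0.190 g H₂O ÷ 18.015 g/mol = 0.02109 mol
Divide by the smallest (0.01320 mol): C 1.000, H 1.598
Multiplying each by 5 gives whole numbers: C 5.00, H 7.99

(B) C5H8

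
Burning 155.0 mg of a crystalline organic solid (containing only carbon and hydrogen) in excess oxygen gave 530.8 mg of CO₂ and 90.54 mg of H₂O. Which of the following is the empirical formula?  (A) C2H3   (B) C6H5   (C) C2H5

mol C = 0.5308 g CO₂ ÷ 44.009 g/mol = 0.012061 mol
mol H = 2 × 0.09054 g H₂O ÷ 18.015 g/mol = 0.010052 mol
Divide by the smallest (0.010052 mol): C 1.200, H 1.000
Multiplying each by 5 gives whole numbers: C 6.00, H 5.00

(B) C6H5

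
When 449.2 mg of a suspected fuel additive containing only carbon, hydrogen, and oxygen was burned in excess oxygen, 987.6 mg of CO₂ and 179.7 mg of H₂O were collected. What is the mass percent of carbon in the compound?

60.00%

mol C = 0.9876 g CO₂ ÷ 44.009 g/mol = 0.022441 mol
mol H = 2 × 0.1797 g H₂O ÷ 18.015 g/mol = 0.019950 mol
mass O = 0.4492 − (0.26954 + 0.020110) = 0.15955 g → mol O = 0.15955 ÷ 15.999 = 0.0099727 mol
mass % C = 0.26954 g ÷ 0.4492 g × 100%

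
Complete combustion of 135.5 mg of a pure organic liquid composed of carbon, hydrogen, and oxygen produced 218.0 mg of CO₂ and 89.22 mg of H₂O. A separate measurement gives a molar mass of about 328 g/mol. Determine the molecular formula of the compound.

C12H24O10

mol C = 0.2180 g CO₂ ÷ 44.009 g/mol = 0.0049535 mol
mol H = 2 × 0.08922 g H₂O ÷ 18.015 g/mol = 0.0099051 mol
mass O = 0.1355 − (0.059497 + 0.0099843) = 0.066019 g → mol O = 0.066019 ÷ 15.999 = 0.0041264 mol
Divide by the smallest (0.0041264 mol): C 1.200, H 2.400, O 1.000
Multiplying each by 5 gives whole numbers: C 6.00, H 12.00, O 5.00
Empirical formula: C6H12O5
Empirical-formula mass = 164.16 g/mol; 328 ÷ 164.16 ≈ 2, so the molecular formula is C12H24O10.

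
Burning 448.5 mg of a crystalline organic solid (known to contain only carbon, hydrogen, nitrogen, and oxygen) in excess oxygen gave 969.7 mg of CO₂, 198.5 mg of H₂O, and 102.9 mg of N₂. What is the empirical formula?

mol C = 0.9697 g CO₂ ÷ 44.009 g/mol = 0.022034 mol
mol H = 2 × 0.1985 g H₂O ÷ 18.015 g/mol = 0.022037 mol
mol N = 2 × 0.1029 g N₂ ÷ 28.014 g/mol = 0.0073463 mol
mass O = 0.4485 − (0.26465 + 0.022213 + 0.10290) = 0.058735 g → mol O = 0.058735 ÷ 15.999 = 0.0036711 mol
Divide by the smallest (0.0036711 mol): C 6.002, H 6.003, N 2.001, O 1.000

C6H6N2O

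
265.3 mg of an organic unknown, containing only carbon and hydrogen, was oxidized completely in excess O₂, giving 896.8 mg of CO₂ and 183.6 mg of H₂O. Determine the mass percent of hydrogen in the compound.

7.74%

mol C = 0.8968 g CO₂ ÷ 44.009 g/mol = 0.020378 mol
mol H = 2 × 0.1836 g H₂O ÷ 18.015 g/mol = 0.020383 mol
mass % H = 0.020546 g ÷ 0.2653 g × 100%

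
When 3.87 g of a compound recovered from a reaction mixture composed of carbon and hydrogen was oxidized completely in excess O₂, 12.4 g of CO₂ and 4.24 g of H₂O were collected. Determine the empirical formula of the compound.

C3H5

mol C = 12.4 g CO₂ ÷ 44.009 g/mol = 0.2818 mol
mol H = 2 × 4.24 g H₂O ÷ 18.015 g/mol = 0.4707 mol
Divide by the smallest (0.2818 mol): C 1.000, H 1.671
Multiplying each by 3 gives whole numbers: C 3.00, H 5.01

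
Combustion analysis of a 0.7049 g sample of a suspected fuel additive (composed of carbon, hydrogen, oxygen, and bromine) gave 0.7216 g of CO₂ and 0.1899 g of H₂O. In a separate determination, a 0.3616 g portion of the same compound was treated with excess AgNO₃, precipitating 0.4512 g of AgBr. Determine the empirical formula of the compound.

mol C = 0.7216 g CO₂ ÷ 44.009 g/mol = 0.016397 mol
mol H = 2 × 0.1899 g H₂O ÷ 18.015 g/mol = 0.021082 mol
From the AgBr data: mol Br per gram of compound = (0.4512 ÷ 187.772) ÷ 0.3616 = 0.0066452 mol/g, so in the 0.7049 g combustion sample mol Br = 0.0046842 mol
mass O = 0.7049 − (0.19694 + 0.021251 + 0.37429) = 0.11242 g → mol O = 0.11242 ÷ 15.999 = 0.0070267 mol
Divide by the smallest (0.0046842 mol): C 3.500, H 4.501, Br 1.000, O 1.500
Multiplying each by 2 gives whole numbers: C 7.00, H 9.00, Br 2.00, O 3.00

C7H9Br2O3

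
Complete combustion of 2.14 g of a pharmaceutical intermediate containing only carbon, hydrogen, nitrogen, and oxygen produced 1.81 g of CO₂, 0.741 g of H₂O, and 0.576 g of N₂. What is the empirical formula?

mol C = 1.81 g CO₂ ÷ 44.009 g/mol = 0.04113 mol
mol H = 2 × 0.741 g H₂O ÷ 18.015 g/mol = 0.08226 mol
mol N = 2 × 0.576 g N₂ ÷ 28.014 g/mol = 0.04112 mol
mass O = 2.14 − (0.4940 + 0.08292 + 0.5760) = 0.9871 g → mol O = 0.9871 ÷ 15.999 = 0.06170 mol
Divide by the smallest (0.04112 mol): C 1.000, H 2.000, N 1.000, O 1.500
Multiplying each by 2 gives whole numbers: C 2.00, H 4.00, N 2.00, O 3.00

C2H4N2O3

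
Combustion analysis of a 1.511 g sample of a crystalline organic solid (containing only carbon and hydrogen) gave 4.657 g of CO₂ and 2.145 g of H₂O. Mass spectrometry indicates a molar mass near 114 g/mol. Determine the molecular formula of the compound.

mol C = 4.657 g CO₂ ÷ 44.009 g/mol = 0.10582 mol
mol H = 2 × 2.145 g H₂O ÷ 18.015 g/mol = 0.23813 mol
Divide by the smallest (0.10582 mol): C 1.000, H 2.250
Multiplying each by 4 gives whole numbers: C 4.00, H 9.00
Empirical formula: C4H9
Empirical-formula mass = 57.12 g/mol; 114 ÷ 57.12 ≈ 2, so the molecular formula is C8H18.

C8H18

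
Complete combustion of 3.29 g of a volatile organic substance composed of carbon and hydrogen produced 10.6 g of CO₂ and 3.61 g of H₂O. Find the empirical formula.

C3H5

mol C = 10.6 g CO₂ ÷ 44.009 g/mol = 0.2409 mol
mol H = 2 × 3.61 g H₂O ÷ 18.015 g/mol = 0.4008 mol
Divide by the smallest (0.2409 mol): C 1.000, H 1.664
Multiplying each by 3 gives whole numbers: C 3.00, H 4.99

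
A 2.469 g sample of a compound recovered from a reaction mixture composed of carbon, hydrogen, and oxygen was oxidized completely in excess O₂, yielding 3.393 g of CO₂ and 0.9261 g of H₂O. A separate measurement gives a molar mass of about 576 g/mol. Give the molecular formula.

C18H24O21

mol C = 3.393 g CO₂ ÷ 44.009 g/mol = 0.077098 mol
mol H = 2 × 0.9261 g H₂O ÷ 18.015 g/mol = 0.10281 mol
mass O = 2.469 − (0.92602 + 0.10364) = 1.4393 g → mol O = 1.4393 ÷ 15.999 = 0.089964 mol
Divide by the smallest (0.077098 mol): C 1.000, H 1.334, O 1.167
Multiplying each by 6 gives whole numbers: C 6.00, H 8.00, O 7.00
Empirical formula: C6H8O7
Empirical-formula mass = 192.12 g/mol; 576 ÷ 192.12 ≈ 3, so the molecular formula is C18H24O21.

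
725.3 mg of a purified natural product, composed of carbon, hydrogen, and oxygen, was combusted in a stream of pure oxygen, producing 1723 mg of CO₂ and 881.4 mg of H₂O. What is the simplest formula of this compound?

C4H10O

mol C = 1.723 g CO₂ ÷ 44.009 g/mol = 0.039151 mol
mol H = 2 × 0.8814 g H₂O ÷ 18.015 g/mol = 0.097852 mol
mass O = 0.7253 − (0.47024 + 0.098635) = 0.15642 g → mol O = 0.15642 ÷ 15.999 = 0.0097770 mol
Divide by the smallest (0.0097770 mol): C 4.004, H 10.008, O 1.000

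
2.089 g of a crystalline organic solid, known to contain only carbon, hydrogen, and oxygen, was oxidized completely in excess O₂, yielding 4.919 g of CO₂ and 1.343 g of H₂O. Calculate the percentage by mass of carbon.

mol C = 4.919 g CO₂ ÷ 44.009 g/mol = 0.11177 mol
mol H = 2 × 1.343 g H₂O ÷ 18.015 g/mol = 0.14910 mol
mass O = 2.089 − (1.3425 + 0.15029) = 0.59621 g → mol O = 0.59621 ÷ 15.999 = 0.037265 mol
mass % C = 1.3425 g ÷ 2.089 g × 100%

64.27%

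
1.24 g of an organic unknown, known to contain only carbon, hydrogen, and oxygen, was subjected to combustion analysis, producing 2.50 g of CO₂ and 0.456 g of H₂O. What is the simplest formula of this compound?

mol C = 2.50 g CO₂ ÷ 44.009 g/mol = 0.05681 mol
mol H = 2 × 0.456 g H₂O ÷ 18.015 g/mol = 0.05062 mol
mass O = 1.24 − (0.6823 + 0.05103) = 0.5067 g → mol O = 0.5067 ÷ 15.999 = 0.03167 mol
Divide by the smallest (0.03167 mol): C 1.794, H 1.599, O 1.000
Multiplying each by 5 gives whole numbers: C 8.97, H 7.99, O 5.00

C9H8O5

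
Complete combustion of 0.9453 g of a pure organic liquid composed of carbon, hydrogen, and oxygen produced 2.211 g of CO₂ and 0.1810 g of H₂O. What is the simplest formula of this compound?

C5H2O2

mol C = 2.211 g CO₂ ÷ 44.009 g/mol = 0.050240 mol
mol H = 2 × 0.1810 g H₂O ÷ 18.015 g/mol = 0.020094 mol
mass O = 0.9453 − (0.60343 + 0.020255) = 0.32162 g → mol O = 0.32162 ÷ 15.999 = 0.020102 mol
Divide by the smallest (0.020094 mol): C 2.500, H 1.000, O 1.000
Multiplying each by 2 gives whole numbers: C 5.00, H 2.00, O 2.00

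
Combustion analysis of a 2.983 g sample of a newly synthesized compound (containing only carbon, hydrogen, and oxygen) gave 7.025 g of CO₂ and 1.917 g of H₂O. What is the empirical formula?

C3H4O

mol C = 7.025 g CO₂ ÷ 44.009 g/mol = 0.15963 mol
mol H = 2 × 1.917 g H₂O ÷ 18.015 g/mol = 0.21282 mol
mass O = 2.983 − (1.9173 + 0.21453) = 0.85120 g → mol O = 0.85120 ÷ 15.999 = 0.053203 mol
Divide by the smallest (0.053203 mol): C 3.000, H 4.000, O 1.000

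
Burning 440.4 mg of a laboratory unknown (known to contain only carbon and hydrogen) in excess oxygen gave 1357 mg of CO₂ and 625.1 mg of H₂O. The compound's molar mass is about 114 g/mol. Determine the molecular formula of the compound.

C8H18

mol C = 1.357 g CO₂ ÷ 44.009 g/mol = 0.030835 mol
mol H = 2 × 0.6251 g H₂O ÷ 18.015 g/mol = 0.069398 mol
Divide by the smallest (0.030835 mol): C 1.000, H 2.251
Multiplying each by 4 gives whole numbers: C 4.00, H 9.00
Empirical formula: C4H9
Empirical-formula mass = 57.12 g/mol; 114 ÷ 57.12 ≈ 2, so the molecular formula is C8H18.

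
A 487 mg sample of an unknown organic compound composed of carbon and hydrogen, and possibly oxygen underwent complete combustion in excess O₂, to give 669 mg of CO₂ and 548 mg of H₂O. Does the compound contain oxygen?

mol C = 0.669 g CO₂ ÷ 44.009 g/mol = 0.01520 mol
mol H = 2 × 0.548 g H₂O ÷ 18.015 g/mol = 0.06084 mol
C and H account for only 0.2439 g of the 0.487 g sample; the remaining 0.2431 g must be oxygen.

yes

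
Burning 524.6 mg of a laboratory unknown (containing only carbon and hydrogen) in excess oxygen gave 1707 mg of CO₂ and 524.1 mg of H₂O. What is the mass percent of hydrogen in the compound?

mol C = 1.707 g CO₂ ÷ 44.009 g/mol = 0.038788 mol
mol H = 2 × 0.5241 g H₂O ÷ 18.015 g/mol = 0.058185 mol
mass % H = 0.058650 g ÷ 0.5246 g × 100%

11.18%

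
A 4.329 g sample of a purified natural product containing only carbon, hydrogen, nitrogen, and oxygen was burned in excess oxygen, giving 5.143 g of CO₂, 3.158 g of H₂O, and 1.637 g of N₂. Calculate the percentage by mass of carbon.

mol C = 5.143 g CO₂ ÷ 44.009 g/mol = 0.11686 mol
mol H = 2 × 3.158 g H₂O ÷ 18.015 g/mol = 0.35060 mol
mol N = 2 × 1.637 g N₂ ÷ 28.014 g/mol = 0.11687 mol
mass O = 4.329 − (1.4036 + 0.35340 + 1.6370) = 0.93496 g → mol O = 0.93496 ÷ 15.999 = 0.058439 mol
mass % C = 1.4036 g ÷ 4.329 g × 100%

32.42%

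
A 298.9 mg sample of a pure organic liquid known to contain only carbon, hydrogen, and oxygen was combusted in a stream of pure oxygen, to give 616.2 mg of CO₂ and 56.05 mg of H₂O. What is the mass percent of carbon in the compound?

mol C = 0.6162 g CO₂ ÷ 44.009 g/mol = 0.014002 mol
mol H = 2 × 0.05605 g H₂O ÷ 18.015 g/mol = 0.0062226 mol
mass O = 0.2989 − (0.16817 + 0.0062724) = 0.12445 g → mol O = 0.12445 ÷ 15.999 = 0.0077788 mol
mass % C = 0.16817 g ÷ 0.2989 g × 100%

56.26%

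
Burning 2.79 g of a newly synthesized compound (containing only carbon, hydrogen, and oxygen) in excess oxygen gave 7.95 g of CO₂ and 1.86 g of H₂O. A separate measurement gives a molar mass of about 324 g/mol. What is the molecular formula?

mol C = 7.95 g CO₂ ÷ 44.009 g/mol = 0.1806 mol
mol H = 2 × 1.86 g H₂O ÷ 18.015 g/mol = 0.2065 mol
mass O = 2.79 − (2.170 + 0.2081) = 0.4121 g → mol O = 0.4121 ÷ 15.999 = 0.02576 mol
Divide by the smallest (0.02576 mol): C 7.013, H 8.016, O 1.000
Empirical formula: C7H8O
Empirical-formula mass = 108.14 g/mol; 324 ÷ 108.14 ≈ 3, so the molecular formula is C21H24O3.

C21H24O3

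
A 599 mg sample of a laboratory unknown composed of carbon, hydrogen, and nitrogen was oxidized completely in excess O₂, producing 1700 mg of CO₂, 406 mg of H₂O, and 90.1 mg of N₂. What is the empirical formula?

mol C = 1.70 g CO₂ ÷ 44.009 g/mol = 0.03863 mol
mol H = 2 × 0.406 g H₂O ÷ 18.015 g/mol = 0.04507 mol
mol N = 2 × 0.0901 g N₂ ÷ 28.014 g/mol = 0.006432 mol
Divide by the smallest (0.006432 mol): C 6.005, H 7.007, N 1.000

C6H7N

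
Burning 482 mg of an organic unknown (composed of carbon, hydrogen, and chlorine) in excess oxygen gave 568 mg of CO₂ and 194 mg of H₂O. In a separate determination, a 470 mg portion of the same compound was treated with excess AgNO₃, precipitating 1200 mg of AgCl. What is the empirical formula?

C3H5Cl2

mol C = 0.568 g CO₂ ÷ 44.009 g/mol = 0.01291 mol
mol H = 2 × 0.194 g H₂O ÷ 18.015 g/mol = 0.02154 mol
From the AgCl data: mol Cl per gram of compound = (1.20 ÷ 143.318) ÷ 0.470 = 0.01781 mol/g, so in the 0.482 g combustion sample mol Cl = 0.008587 mol
Divide by the smallest (0.008587 mol): C 1.503, H 2.508, Cl 1.000
Multiplying each by 2 gives whole numbers: C 3.01, H 5.02, Cl 2.00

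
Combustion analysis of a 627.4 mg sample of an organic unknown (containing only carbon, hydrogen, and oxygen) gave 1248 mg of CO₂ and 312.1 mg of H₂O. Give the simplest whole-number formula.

C9H11O5

mol C = 1.248 g CO₂ ÷ 44.009 g/mol = 0.028358 mol
mol H = 2 × 0.3121 g H₂O ÷ 18.015 g/mol = 0.034649 mol
mass O = 0.6274 − (0.34061 + 0.034926) = 0.25187 g → mol O = 0.25187 ÷ 15.999 = 0.015743 mol
Divide by the smallest (0.015743 mol): C 1.801, H 2.201, O 1.000
Multiplying each by 5 gives whole numbers: C 9.01, H 11.00, O 5.00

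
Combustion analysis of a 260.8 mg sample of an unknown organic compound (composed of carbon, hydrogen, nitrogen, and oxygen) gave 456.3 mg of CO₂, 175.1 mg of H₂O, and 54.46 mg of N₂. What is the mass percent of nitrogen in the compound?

mol C = 0.4563 g CO₂ ÷ 44.009 g/mol = 0.010368 mol
mol H = 2 × 0.1751 g H₂O ÷ 18.015 g/mol = 0.019439 mol
mol N = 2 × 0.05446 g N₂ ÷ 28.014 g/mol = 0.0038881 mol
mass O = 0.2608 − (0.12453 + 0.019595 + 0.054460) = 0.062211 g → mol O = 0.062211 ÷ 15.999 = 0.0038884 mol
mass % N = 0.054460 g ÷ 0.2608 g × 100%

20.88%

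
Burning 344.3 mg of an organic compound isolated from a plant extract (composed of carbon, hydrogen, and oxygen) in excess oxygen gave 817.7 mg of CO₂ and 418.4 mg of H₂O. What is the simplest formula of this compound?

C4H10O

mol C = 0.8177 g CO₂ ÷ 44.009 g/mol = 0.018580 mol
mol H = 2 × 0.4184 g H₂O ÷ 18.015 g/mol = 0.046450 mol
mass O = 0.3443 − (0.22317 + 0.046822) = 0.074310 g → mol O = 0.074310 ÷ 15.999 = 0.0046447 mol
Divide by the smallest (0.0046447 mol): C 4.000, H 10.001, O 1.000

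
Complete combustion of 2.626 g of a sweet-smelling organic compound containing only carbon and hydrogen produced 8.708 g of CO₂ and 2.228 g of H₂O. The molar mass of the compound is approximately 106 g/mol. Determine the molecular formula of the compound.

C8H10

mol C = 8.708 g CO₂ ÷ 44.009 g/mol = 0.19787 mol
mol H = 2 × 2.228 g H₂O ÷ 18.015 g/mol = 0.24735 mol
Divide by the smallest (0.19787 mol): C 1.000, H 1.250
Multiplying each by 4 gives whole numbers: C 4.00, H 5.00
Empirical formula: C4H5
Empirical-formula mass = 53.08 g/mol; 106 ÷ 53.08 ≈ 2, so the molecular formula is C8H10.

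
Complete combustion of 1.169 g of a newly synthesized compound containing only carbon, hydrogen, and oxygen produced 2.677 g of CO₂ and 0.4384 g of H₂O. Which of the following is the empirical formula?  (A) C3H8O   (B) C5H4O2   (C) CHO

(B) C5H4O2

mol C = 2.677 g CO₂ ÷ 44.009 g/mol = 0.060828 mol
mol H = 2 × 0.4384 g H₂O ÷ 18.015 g/mol = 0.048671 mol
mass O = 1.169 − (0.73061 + 0.049060) = 0.38933 g → mol O = 0.38933 ÷ 15.999 = 0.024335 mol
Divide by the smallest (0.024335 mol): C 2.500, H 2.000, O 1.000
Multiplying each by 2 gives whole numbers: C 5.00, H 4.00, O 2.00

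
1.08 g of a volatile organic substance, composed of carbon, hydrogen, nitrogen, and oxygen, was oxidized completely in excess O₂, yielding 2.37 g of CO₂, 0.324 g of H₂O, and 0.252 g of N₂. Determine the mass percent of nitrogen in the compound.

mol C = 2.37 g CO₂ ÷ 44.009 g/mol = 0.05385 mol
mol H = 2 × 0.324 g H₂O ÷ 18.015 g/mol = 0.03597 mol
mol N = 2 × 0.252 g N₂ ÷ 28.014 g/mol = 0.01799 mol
mass O = 1.08 − (0.6468 + 0.03626 + 0.2520) = 0.1449 g → mol O = 0.1449 ÷ 15.999 = 0.009058 mol
mass % N = 0.2520 g ÷ 1.08 g × 100%

23.3%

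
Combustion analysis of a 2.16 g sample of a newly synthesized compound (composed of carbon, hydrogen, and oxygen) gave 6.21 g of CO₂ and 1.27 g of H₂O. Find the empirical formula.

mol C = 6.21 g CO₂ ÷ 44.009 g/mol = 0.1411 mol
mol H = 2 × 1.27 g H₂O ÷ 18.015 g/mol = 0.1410 mol
mass O = 2.16 − (1.695 + 0.1421) = 0.3230 g → mol O = 0.3230 ÷ 15.999 = 0.02019 mol
Divide by the smallest (0.02019 mol): C 6.989, H 6.983, O 1.000

C7H7O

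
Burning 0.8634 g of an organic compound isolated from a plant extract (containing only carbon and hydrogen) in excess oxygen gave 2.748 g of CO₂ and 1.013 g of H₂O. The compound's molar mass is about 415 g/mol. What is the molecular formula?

C30H54

mol C = 2.748 g CO₂ ÷ 44.009 g/mol = 0.062442 mol
mol H = 2 × 1.013 g H₂O ÷ 18.015 g/mol = 0.11246 mol
Divide by the smallest (0.062442 mol): C 1.000, H 1.801
Multiplying each by 5 gives whole numbers: C 5.00, H 9.01
Empirical formula: C5H9
Empirical-formula mass = 69.13 g/mol; 415 ÷ 69.13 ≈ 6, so the molecular formula is C30H54.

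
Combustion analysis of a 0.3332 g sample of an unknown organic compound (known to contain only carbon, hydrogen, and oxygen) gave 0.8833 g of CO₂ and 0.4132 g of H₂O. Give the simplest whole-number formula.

C7H16O

mol C = 0.8833 g CO₂ ÷ 44.009 g/mol = 0.020071 mol
mol H = 2 × 0.4132 g H₂O ÷ 18.015 g/mol = 0.045873 mol
mass O = 0.3332 − (0.24107 + 0.046240) = 0.045889 g → mol O = 0.045889 ÷ 15.999 = 0.0028682 mol
Divide by the smallest (0.0028682 mol): C 6.998, H 15.994, O 1.000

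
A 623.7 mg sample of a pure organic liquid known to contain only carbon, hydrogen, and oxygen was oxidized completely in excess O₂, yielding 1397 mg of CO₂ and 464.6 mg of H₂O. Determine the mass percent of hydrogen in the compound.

mol C = 1.397 g CO₂ ÷ 44.009 g/mol = 0.031744 mol
mol H = 2 × 0.4646 g H₂O ÷ 18.015 g/mol = 0.051579 mol
mass O = 0.6237 − (0.38127 + 0.051992) = 0.19044 g → mol O = 0.19044 ÷ 15.999 = 0.011903 mol
mass % H = 0.051992 g ÷ 0.6237 g × 100%

8.34%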